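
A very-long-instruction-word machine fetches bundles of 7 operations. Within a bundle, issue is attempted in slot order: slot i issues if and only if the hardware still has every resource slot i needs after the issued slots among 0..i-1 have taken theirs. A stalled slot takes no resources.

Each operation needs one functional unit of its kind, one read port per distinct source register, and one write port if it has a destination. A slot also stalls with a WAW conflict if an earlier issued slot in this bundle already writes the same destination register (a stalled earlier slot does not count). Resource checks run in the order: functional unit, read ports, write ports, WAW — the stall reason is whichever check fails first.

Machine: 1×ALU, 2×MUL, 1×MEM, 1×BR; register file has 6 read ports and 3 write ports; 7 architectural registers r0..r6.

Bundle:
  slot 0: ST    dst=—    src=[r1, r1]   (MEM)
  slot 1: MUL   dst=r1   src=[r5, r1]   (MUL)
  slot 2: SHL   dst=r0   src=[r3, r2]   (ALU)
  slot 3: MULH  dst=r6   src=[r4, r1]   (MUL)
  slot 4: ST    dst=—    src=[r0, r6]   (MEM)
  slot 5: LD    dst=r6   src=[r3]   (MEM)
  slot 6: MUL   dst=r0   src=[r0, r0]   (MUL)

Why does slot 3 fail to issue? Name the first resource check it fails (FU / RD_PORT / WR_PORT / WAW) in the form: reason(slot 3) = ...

  0. MEM ⇒ go  {1A/2Mu/0Ld/1B | 5r 3w}
  1. MUL→r1 ⇒ go  {1A/1Mu/0Ld/1B | 3r 2w}
  2. ALU→r0 ⇒ go  {0A/1Mu/0Ld/1B | 1r 1w}
  3. MUL→r6 ⇒ no(RD_PORT)  {0A/1Mu/0Ld/1B | 1r 1w}
  4. MEM ⇒ no(FU)  {0A/1Mu/0Ld/1B | 1r 1w}
  5. MEM→r6 ⇒ no(FU)  {0A/1Mu/0Ld/1B | 1r 1w}
  6. MUL→r0 ⇒ no(WAW)  {0A/1Mu/0Ld/1B | 1r 1w}

reason(slot 3) = RD_PORT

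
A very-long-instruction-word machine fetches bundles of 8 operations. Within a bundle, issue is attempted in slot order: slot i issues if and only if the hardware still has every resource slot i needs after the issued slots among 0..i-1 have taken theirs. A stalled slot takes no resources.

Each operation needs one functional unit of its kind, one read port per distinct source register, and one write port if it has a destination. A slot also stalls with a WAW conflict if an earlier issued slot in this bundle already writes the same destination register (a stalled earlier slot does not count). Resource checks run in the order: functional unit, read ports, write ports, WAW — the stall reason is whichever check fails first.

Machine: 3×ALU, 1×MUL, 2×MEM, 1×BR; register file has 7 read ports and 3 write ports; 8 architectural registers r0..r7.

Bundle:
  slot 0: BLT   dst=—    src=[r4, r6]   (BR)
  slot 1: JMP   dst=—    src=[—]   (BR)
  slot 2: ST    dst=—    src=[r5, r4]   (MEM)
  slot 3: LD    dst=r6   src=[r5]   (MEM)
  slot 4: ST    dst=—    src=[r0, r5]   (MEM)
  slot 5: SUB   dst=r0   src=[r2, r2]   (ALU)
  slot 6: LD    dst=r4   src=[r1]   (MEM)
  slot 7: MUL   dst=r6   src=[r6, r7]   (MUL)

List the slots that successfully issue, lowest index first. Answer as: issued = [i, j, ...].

  0. BR ⇒ go  {3A/1Mu/2Ld/0B | 5r 3w}
  1. BR ⇒ no(FU)  {3A/1Mu/2Ld/0B | 5r 3w}
  2. MEM ⇒ go  {3A/1Mu/1Ld/0B | 3r 3w}
  3. MEM→r6 ⇒ go  {3A/1Mu/0Ld/0B | 2r 2w}
  4. MEM ⇒ no(FU)  {3A/1Mu/0Ld/0B | 2r 2w}
  5. ALU→r0 ⇒ go  {2A/1Mu/0Ld/0B | 1r 1w}
  6. MEM→r4 ⇒ no(FU)  {2A/1Mu/0Ld/0B | 1r 1w}
  7. MUL→r6 ⇒ no(RD_PORT)  {2A/1Mu/0Ld/0B | 1r 1w}

issued = [0, 2, 3, 5]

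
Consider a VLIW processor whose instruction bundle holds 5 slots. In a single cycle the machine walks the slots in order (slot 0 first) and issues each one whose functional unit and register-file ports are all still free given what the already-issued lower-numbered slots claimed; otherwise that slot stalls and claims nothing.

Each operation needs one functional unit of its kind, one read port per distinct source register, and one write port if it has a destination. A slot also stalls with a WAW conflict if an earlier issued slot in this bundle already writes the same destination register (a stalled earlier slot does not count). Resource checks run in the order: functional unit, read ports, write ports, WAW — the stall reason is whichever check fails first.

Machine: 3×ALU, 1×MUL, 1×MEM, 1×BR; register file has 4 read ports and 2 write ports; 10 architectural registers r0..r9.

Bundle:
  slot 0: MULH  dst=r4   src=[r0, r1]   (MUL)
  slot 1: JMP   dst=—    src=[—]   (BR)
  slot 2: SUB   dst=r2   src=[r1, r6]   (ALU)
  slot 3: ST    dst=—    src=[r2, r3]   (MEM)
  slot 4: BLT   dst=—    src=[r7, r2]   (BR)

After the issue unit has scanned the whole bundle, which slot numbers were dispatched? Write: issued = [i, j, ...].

slot 0 (MUL): ISSUE — free A3,Mu0,Ld1,B1 rp2 wp1
slot 1 (BR): ISSUE — free A3,Mu0,Ld1,B0 rp2 wp1
slot 2 (ALU): ISSUE — free A2,Mu0,Ld1,B0 rp0 wp0
slot 3 (MEM): stall RD_PORT — free A2,Mu0,Ld1,B0 rp0 wp0
slot 4 (BR): stall FU — free A2,Mu0,Ld1,B0 rp0 wp0

issued = [0, 1, 2]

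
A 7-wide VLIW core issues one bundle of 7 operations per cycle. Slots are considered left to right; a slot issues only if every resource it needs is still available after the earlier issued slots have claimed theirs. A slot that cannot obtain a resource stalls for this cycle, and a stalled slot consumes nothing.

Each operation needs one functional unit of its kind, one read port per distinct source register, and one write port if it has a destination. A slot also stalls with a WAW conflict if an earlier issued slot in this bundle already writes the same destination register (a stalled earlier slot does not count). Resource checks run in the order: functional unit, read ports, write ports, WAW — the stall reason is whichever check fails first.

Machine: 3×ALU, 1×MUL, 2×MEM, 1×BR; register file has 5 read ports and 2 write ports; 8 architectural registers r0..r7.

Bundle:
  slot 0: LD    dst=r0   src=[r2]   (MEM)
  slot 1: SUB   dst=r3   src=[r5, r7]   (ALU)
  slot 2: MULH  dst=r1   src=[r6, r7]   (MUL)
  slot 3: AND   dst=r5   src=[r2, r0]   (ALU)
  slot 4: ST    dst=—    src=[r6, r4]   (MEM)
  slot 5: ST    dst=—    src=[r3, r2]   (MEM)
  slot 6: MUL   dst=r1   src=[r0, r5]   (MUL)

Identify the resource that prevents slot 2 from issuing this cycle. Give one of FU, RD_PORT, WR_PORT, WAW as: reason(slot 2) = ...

reason(slot 2) = WR_PORT

  0. MEM→r0 ⇒ go  {3A/1Mu/1Ld/1B | 4r 1w}
  1. ALU→r3 ⇒ go  {2A/1Mu/1Ld/1B | 2r 0w}
  2. MUL→r1 ⇒ no(WR_PORT)  {2A/1Mu/1Ld/1B | 2r 0w}
  3. ALU→r5 ⇒ no(WR_PORT)  {2A/1Mu/1Ld/1B | 2r 0w}
  4. MEM ⇒ go  {2A/1Mu/0Ld/1B | 0r 0w}
  5. MEM ⇒ no(FU)  {2A/1Mu/0Ld/1B | 0r 0w}
  6. MUL→r1 ⇒ no(RD_PORT)  {2A/1Mu/0Ld/1B | 0r 0w}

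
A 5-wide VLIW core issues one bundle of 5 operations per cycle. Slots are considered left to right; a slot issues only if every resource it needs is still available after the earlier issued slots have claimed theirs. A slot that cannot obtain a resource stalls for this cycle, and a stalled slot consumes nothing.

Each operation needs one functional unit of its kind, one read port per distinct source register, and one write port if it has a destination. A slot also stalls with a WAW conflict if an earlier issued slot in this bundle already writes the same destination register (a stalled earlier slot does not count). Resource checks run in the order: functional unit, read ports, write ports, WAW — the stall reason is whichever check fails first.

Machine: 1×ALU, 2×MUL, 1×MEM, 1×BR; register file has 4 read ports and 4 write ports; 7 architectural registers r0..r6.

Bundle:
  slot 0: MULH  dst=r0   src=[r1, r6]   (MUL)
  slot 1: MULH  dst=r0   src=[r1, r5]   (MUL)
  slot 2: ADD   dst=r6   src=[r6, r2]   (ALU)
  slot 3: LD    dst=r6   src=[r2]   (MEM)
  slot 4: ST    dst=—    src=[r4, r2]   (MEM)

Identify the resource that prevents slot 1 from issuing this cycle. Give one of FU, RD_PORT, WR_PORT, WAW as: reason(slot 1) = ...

reason(slot 1) = WAW

  0. MUL→r0 ⇒ go  {1A/1Mu/1Ld/1B | 2r 3w}
  1. MUL→r0 ⇒ no(WAW)  {1A/1Mu/1Ld/1B | 2r 3w}
  2. ALU→r6 ⇒ go  {0A/1Mu/1Ld/1B | 0r 2w}
  3. MEM→r6 ⇒ no(RD_PORT)  {0A/1Mu/1Ld/1B | 0r 2w}
  4. MEM ⇒ no(RD_PORT)  {0A/1Mu/1Ld/1B | 0r 2w}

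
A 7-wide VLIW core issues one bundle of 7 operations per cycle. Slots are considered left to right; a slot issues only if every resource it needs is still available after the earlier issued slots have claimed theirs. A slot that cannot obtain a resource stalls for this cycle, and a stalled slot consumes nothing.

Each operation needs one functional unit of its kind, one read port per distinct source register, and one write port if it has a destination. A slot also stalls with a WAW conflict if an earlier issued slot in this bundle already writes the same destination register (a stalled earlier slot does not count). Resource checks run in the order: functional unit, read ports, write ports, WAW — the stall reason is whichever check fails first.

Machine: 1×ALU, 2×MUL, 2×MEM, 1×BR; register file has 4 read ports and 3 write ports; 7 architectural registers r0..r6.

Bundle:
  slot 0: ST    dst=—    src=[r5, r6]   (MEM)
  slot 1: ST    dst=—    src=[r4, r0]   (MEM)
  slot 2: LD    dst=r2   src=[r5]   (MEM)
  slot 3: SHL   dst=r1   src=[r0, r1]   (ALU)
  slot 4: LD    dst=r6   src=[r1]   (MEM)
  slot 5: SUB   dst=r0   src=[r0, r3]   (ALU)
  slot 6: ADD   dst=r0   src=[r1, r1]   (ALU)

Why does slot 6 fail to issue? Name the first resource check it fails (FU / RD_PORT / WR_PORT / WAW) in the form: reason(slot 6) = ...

reason(slot 6) = RD_PORT

[0] MEM needs rd=2 wr=0: ok; after: ALU=1 MUL=2 MEM=1 BR=1, R=2, W=3
[1] MEM needs rd=2 wr=0: ok; after: ALU=1 MUL=2 MEM=0 BR=1, R=0, W=3
[2] MEM needs rd=1 wr=1: FU; after: ALU=1 MUL=2 MEM=0 BR=1, R=0, W=3
[3] ALU needs rd=2 wr=1: RD_PORT; after: ALU=1 MUL=2 MEM=0 BR=1, R=0, W=3
[4] MEM needs rd=1 wr=1: FU; after: ALU=1 MUL=2 MEM=0 BR=1, R=0, W=3
[5] ALU needs rd=2 wr=1: RD_PORT; after: ALU=1 MUL=2 MEM=0 BR=1, R=0, W=3
[6] ALU needs rd=1 wr=1: RD_PORT; after: ALU=1 MUL=2 MEM=0 BR=1, R=0, W=3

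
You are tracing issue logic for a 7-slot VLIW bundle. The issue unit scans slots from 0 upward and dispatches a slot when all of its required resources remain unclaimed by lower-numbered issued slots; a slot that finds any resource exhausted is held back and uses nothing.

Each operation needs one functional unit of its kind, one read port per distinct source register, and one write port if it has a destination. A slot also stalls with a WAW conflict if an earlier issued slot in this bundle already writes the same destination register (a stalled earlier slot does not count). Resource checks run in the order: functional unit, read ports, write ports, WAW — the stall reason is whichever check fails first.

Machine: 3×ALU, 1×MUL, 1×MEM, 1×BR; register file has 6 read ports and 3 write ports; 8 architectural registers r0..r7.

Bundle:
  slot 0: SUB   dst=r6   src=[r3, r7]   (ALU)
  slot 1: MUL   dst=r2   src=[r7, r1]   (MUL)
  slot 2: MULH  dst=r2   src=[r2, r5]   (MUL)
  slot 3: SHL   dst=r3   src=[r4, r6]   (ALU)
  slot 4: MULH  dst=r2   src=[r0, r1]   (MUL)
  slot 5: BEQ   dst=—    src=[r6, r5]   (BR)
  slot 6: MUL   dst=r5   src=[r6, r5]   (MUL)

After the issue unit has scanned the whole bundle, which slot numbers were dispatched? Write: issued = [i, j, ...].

slot 0 (ALU): ISSUE — free A2,Mu1,Ld1,B1 rp4 wp2
slot 1 (MUL): ISSUE — free A2,Mu0,Ld1,B1 rp2 wp1
slot 2 (MUL): stall FU — free A2,Mu0,Ld1,B1 rp2 wp1
slot 3 (ALU): ISSUE — free A1,Mu0,Ld1,B1 rp0 wp0
slot 4 (MUL): stall FU — free A1,Mu0,Ld1,B1 rp0 wp0
slot 5 (BR): stall RD_PORT — free A1,Mu0,Ld1,B1 rp0 wp0
slot 6 (MUL): stall FU — free A1,Mu0,Ld1,B1 rp0 wp0

issued = [0, 1, 3]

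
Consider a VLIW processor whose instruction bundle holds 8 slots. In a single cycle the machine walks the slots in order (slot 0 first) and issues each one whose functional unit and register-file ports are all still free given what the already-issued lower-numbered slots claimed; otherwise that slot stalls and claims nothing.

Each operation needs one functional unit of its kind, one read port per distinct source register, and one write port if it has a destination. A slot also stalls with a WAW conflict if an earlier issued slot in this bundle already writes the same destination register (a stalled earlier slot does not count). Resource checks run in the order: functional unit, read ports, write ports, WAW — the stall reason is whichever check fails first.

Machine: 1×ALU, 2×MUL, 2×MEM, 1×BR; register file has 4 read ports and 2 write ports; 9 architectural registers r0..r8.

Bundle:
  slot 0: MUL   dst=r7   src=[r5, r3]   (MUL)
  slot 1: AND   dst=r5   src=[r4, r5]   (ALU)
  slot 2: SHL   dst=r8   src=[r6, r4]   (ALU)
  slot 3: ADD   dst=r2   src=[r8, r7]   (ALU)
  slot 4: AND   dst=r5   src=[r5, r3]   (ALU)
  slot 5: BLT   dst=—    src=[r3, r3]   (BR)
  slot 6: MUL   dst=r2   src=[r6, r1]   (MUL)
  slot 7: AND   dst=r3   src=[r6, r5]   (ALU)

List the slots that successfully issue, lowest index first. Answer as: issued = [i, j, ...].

issued = [0, 1]

[0] MUL needs rd=2 wr=1: ok; after: ALU=1 MUL=1 MEM=2 BR=1, R=2, W=1
[1] ALU needs rd=2 wr=1: ok; after: ALU=0 MUL=1 MEM=2 BR=1, R=0, W=0
[2] ALU needs rd=2 wr=1: FU; after: ALU=0 MUL=1 MEM=2 BR=1, R=0, W=0
[3] ALU needs rd=2 wr=1: FU; after: ALU=0 MUL=1 MEM=2 BR=1, R=0, W=0
[4] ALU needs rd=2 wr=1: FU; after: ALU=0 MUL=1 MEM=2 BR=1, R=0, W=0
[5] BR needs rd=1 wr=0: RD_PORT; after: ALU=0 MUL=1 MEM=2 BR=1, R=0, W=0
[6] MUL needs rd=2 wr=1: RD_PORT; after: ALU=0 MUL=1 MEM=2 BR=1, R=0, W=0
[7] ALU needs rd=2 wr=1: FU; after: ALU=0 MUL=1 MEM=2 BR=1, R=0, W=0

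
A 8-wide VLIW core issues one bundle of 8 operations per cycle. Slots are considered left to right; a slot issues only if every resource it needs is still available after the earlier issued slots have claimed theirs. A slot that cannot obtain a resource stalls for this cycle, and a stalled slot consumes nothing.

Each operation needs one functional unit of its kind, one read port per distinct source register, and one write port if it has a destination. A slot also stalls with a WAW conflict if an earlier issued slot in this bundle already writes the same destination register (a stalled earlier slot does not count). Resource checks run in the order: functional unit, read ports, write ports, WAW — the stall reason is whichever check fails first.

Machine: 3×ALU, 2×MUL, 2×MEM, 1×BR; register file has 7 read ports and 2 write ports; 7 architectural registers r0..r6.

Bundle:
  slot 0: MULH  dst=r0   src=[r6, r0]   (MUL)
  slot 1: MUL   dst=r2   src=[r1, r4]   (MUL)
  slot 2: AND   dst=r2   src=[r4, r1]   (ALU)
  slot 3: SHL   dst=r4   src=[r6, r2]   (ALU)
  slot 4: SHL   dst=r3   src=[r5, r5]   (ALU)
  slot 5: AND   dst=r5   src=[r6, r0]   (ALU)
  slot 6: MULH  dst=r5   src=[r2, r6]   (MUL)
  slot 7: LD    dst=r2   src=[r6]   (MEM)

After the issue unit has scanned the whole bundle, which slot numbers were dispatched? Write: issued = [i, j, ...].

[0] MUL needs rd=2 wr=1: ok; after: ALU=3 MUL=1 MEM=2 BR=1, R=5, W=1
[1] MUL needs rd=2 wr=1: ok; after: ALU=3 MUL=0 MEM=2 BR=1, R=3, W=0
[2] ALU needs rd=2 wr=1: WR_PORT; after: ALU=3 MUL=0 MEM=2 BR=1, R=3, W=0
[3] ALU needs rd=2 wr=1: WR_PORT; after: ALU=3 MUL=0 MEM=2 BR=1, R=3, W=0
[4] ALU needs rd=1 wr=1: WR_PORT; after: ALU=3 MUL=0 MEM=2 BR=1, R=3, W=0
[5] ALU needs rd=2 wr=1: WR_PORT; after: ALU=3 MUL=0 MEM=2 BR=1, R=3, W=0
[6] MUL needs rd=2 wr=1: FU; after: ALU=3 MUL=0 MEM=2 BR=1, R=3, W=0
[7] MEM needs rd=1 wr=1: WR_PORT; after: ALU=3 MUL=0 MEM=2 BR=1, R=3, W=0

issued = [0, 1]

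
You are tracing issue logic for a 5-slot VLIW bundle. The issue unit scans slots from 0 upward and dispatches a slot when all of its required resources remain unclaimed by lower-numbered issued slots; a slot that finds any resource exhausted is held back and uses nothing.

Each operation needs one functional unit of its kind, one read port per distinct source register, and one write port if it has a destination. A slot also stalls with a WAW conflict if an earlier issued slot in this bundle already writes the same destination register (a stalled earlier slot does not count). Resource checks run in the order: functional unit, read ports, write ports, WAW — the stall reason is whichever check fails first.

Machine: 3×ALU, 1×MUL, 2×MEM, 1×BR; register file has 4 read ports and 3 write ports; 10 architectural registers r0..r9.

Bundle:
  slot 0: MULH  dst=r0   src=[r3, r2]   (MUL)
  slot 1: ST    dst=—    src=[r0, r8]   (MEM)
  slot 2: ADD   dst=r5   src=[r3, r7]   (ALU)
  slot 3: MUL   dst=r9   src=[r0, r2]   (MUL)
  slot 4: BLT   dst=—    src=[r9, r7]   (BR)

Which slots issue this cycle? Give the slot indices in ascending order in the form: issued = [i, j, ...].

issued = [0, 1]

  0. MUL→r0 ⇒ go  {3A/0Mu/2Ld/1B | 2r 2w}
  1. MEM ⇒ go  {3A/0Mu/1Ld/1B | 0r 2w}
  2. ALU→r5 ⇒ no(RD_PORT)  {3A/0Mu/1Ld/1B | 0r 2w}
  3. MUL→r9 ⇒ no(FU)  {3A/0Mu/1Ld/1B | 0r 2w}
  4. BR ⇒ no(RD_PORT)  {3A/0Mu/1Ld/1B | 0r 2w}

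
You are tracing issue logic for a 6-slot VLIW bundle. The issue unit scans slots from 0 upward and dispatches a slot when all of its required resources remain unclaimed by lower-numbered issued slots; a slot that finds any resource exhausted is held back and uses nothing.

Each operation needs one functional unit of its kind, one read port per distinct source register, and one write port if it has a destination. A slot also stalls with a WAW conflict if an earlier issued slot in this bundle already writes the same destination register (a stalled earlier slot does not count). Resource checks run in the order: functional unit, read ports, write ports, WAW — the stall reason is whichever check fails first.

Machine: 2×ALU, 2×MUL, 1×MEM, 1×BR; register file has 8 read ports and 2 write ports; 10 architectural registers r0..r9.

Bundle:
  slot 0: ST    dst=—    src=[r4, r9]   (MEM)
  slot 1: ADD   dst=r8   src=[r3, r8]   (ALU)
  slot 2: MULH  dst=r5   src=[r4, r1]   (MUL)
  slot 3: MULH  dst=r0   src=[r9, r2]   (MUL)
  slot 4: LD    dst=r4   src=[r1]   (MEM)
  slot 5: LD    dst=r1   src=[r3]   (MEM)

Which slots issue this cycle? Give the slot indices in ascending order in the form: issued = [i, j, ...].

issued = [0, 1, 2]

  0. MEM ⇒ go  {2A/2Mu/0Ld/1B | 6r 2w}
  1. ALU→r8 ⇒ go  {1A/2Mu/0Ld/1B | 4r 1w}
  2. MUL→r5 ⇒ go  {1A/1Mu/0Ld/1B | 2r 0w}
  3. MUL→r0 ⇒ no(WR_PORT)  {1A/1Mu/0Ld/1B | 2r 0w}
  4. MEM→r4 ⇒ no(FU)  {1A/1Mu/0Ld/1B | 2r 0w}
  5. MEM→r1 ⇒ no(FU)  {1A/1Mu/0Ld/1B | 2r 0w}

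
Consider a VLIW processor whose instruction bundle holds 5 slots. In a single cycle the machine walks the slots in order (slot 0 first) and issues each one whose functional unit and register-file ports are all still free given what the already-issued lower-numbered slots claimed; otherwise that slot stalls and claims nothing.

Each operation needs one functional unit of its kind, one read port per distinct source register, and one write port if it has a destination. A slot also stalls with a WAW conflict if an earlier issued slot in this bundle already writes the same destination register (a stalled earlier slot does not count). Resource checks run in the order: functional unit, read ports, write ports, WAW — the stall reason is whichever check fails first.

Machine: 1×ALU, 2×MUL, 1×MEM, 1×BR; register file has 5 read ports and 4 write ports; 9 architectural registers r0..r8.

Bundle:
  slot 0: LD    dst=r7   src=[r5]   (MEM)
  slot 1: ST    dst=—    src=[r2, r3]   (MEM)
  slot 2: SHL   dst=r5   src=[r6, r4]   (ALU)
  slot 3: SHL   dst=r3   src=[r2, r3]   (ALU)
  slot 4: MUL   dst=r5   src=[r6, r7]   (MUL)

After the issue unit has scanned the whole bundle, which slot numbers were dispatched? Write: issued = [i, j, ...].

[0] MEM needs rd=1 wr=1: ok; after: ALU=1 MUL=2 MEM=0 BR=1, R=4, W=3
[1] MEM needs rd=2 wr=0: FU; after: ALU=1 MUL=2 MEM=0 BR=1, R=4, W=3
[2] ALU needs rd=2 wr=1: ok; after: ALU=0 MUL=2 MEM=0 BR=1, R=2, W=2
[3] ALU needs rd=2 wr=1: FU; after: ALU=0 MUL=2 MEM=0 BR=1, R=2, W=2
[4] MUL needs rd=2 wr=1: WAW; after: ALU=0 MUL=2 MEM=0 BR=1, R=2, W=2

issued = [0, 2]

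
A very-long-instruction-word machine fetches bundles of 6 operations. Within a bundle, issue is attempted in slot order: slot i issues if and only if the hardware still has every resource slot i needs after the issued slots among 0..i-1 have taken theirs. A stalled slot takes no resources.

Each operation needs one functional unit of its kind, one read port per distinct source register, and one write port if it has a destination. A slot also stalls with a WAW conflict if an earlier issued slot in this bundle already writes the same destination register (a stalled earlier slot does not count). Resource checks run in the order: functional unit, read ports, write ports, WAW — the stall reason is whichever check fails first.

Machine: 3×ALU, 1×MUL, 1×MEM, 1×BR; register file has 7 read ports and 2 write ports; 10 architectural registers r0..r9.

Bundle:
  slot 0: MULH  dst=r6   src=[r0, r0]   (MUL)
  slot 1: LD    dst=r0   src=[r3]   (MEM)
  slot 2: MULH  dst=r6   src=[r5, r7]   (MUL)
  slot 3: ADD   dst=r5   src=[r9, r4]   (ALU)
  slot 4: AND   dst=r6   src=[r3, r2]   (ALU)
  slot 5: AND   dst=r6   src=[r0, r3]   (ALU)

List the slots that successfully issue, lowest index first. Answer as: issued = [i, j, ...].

slot 0 (MUL): ISSUE — free A3,Mu0,Ld1,B1 rp6 wp1
slot 1 (MEM): ISSUE — free A3,Mu0,Ld0,B1 rp5 wp0
slot 2 (MUL): stall FU — free A3,Mu0,Ld0,B1 rp5 wp0
slot 3 (ALU): stall WR_PORT — free A3,Mu0,Ld0,B1 rp5 wp0
slot 4 (ALU): stall WR_PORT — free A3,Mu0,Ld0,B1 rp5 wp0
slot 5 (ALU): stall WR_PORT — free A3,Mu0,Ld0,B1 rp5 wp0

issued = [0, 1]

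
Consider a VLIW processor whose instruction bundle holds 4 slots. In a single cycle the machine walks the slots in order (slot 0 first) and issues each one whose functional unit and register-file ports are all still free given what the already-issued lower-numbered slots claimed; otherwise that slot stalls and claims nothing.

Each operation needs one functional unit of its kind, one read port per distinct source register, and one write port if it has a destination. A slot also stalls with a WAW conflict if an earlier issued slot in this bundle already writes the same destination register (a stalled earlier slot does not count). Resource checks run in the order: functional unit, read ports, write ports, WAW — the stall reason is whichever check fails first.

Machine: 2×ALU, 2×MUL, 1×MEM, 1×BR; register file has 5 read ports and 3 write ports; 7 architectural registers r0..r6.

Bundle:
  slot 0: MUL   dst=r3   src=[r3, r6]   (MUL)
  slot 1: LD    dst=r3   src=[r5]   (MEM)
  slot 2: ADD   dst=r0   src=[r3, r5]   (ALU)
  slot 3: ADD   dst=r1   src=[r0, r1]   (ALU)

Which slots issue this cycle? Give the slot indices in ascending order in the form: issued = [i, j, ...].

(0) want 1×MUL +2rd +1wr — yes → AL2|MU1|ME1|BR1|rd3|wr2
(1) want 1×MEM +1rd +1wr — WAW → AL2|MU1|ME1|BR1|rd3|wr2
(2) want 1×ALU +2rd +1wr — yes → AL1|MU1|ME1|BR1|rd1|wr1
(3) want 1×ALU +2rd +1wr — RD_PORT → AL1|MU1|ME1|BR1|rd1|wr1

issued = [0, 2]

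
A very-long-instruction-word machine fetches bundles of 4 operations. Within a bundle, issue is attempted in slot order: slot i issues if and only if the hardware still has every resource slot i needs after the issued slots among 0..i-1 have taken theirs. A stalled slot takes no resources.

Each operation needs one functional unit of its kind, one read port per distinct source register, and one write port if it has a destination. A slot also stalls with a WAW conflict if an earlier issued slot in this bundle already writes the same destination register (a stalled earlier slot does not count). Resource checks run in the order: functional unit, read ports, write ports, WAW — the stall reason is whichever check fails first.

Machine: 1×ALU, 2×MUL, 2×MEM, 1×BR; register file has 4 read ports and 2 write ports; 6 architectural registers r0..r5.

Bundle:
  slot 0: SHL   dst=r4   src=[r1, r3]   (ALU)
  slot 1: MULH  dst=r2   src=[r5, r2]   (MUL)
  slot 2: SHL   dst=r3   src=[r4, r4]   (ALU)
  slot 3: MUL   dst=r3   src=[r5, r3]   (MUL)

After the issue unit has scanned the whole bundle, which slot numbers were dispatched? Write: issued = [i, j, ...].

issued = [0, 1]

  0. ALU→r4 ⇒ go  {0A/2Mu/2Ld/1B | 2r 1w}
  1. MUL→r2 ⇒ go  {0A/1Mu/2Ld/1B | 0r 0w}
  2. ALU→r3 ⇒ no(FU)  {0A/1Mu/2Ld/1B | 0r 0w}
  3. MUL→r3 ⇒ no(RD_PORT)  {0A/1Mu/2Ld/1B | 0r 0w}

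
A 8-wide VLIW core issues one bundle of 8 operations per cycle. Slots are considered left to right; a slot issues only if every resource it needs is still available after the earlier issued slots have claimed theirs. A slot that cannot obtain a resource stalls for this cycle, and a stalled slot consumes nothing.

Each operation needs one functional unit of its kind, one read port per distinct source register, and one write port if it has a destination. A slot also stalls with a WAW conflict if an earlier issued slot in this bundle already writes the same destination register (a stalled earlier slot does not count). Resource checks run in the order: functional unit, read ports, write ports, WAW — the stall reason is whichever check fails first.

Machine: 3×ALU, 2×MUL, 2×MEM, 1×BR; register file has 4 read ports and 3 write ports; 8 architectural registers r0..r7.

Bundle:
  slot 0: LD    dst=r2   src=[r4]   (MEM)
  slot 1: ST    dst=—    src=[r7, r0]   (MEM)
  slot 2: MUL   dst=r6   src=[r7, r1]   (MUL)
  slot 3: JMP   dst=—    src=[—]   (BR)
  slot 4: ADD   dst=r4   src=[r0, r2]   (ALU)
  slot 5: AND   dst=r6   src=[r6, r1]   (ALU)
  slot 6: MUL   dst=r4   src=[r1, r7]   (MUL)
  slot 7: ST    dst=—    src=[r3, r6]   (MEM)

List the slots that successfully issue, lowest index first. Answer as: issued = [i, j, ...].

(0) want 1×MEM +1rd +1wr — yes → AL3|MU2|ME1|BR1|rd3|wr2
(1) want 1×MEM +2rd +0wr — yes → AL3|MU2|ME0|BR1|rd1|wr2
(2) want 1×MUL +2rd +1wr — RD_PORT → AL3|MU2|ME0|BR1|rd1|wr2
(3) want 1×BR +0rd +0wr — yes → AL3|MU2|ME0|BR0|rd1|wr2
(4) want 1×ALU +2rd +1wr — RD_PORT → AL3|MU2|ME0|BR0|rd1|wr2
(5) want 1×ALU +2rd +1wr — RD_PORT → AL3|MU2|ME0|BR0|rd1|wr2
(6) want 1×MUL +2rd +1wr — RD_PORT → AL3|MU2|ME0|BR0|rd1|wr2
(7) want 1×MEM +2rd +0wr — FU → AL3|MU2|ME0|BR0|rd1|wr2

issued = [0, 1, 3]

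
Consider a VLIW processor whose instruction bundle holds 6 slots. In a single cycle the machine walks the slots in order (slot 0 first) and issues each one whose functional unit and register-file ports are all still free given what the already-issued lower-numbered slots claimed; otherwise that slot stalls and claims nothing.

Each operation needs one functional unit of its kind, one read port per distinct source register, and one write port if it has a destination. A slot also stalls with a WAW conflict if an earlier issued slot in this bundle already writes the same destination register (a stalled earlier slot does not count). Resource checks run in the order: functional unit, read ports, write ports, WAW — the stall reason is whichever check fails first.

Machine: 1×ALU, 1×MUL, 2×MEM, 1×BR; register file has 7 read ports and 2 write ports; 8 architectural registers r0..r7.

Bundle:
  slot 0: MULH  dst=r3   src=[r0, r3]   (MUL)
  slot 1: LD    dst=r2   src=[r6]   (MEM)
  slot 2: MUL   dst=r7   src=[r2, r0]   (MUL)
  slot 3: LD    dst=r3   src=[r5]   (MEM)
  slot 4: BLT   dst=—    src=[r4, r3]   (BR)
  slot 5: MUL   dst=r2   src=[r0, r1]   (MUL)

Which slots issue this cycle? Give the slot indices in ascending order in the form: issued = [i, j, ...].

issued = [0, 1, 4]

#0 MUL src=r0,r3 dispatched  <A:1 Mu:0 Ld:2 B:1 rd:5 wr:1>
#1 MEM src=r6 dispatched  <A:1 Mu:0 Ld:1 B:1 rd:4 wr:0>
#2 MUL src=r2,r0 held:FU  <A:1 Mu:0 Ld:1 B:1 rd:4 wr:0>
#3 MEM src=r5 held:WR_PORT  <A:1 Mu:0 Ld:1 B:1 rd:4 wr:0>
#4 BR src=r4,r3 dispatched  <A:1 Mu:0 Ld:1 B:0 rd:2 wr:0>
#5 MUL src=r0,r1 held:FU  <A:1 Mu:0 Ld:1 B:0 rd:2 wr:0>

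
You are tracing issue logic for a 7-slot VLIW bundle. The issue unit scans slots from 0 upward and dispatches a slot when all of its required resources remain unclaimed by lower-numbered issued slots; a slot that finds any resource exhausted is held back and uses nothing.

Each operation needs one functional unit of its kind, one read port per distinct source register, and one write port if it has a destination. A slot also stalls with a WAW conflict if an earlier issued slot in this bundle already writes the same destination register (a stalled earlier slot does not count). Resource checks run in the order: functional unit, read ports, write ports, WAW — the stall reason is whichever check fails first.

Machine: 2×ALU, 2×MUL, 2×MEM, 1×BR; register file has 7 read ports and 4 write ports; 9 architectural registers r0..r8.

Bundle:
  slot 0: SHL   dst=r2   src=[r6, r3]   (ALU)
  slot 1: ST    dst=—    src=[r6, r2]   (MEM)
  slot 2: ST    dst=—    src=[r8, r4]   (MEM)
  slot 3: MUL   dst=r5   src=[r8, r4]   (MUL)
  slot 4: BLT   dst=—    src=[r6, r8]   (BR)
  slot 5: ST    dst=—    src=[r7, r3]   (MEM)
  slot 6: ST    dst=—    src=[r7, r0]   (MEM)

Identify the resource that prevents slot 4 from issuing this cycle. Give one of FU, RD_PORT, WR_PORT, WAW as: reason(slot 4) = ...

reason(slot 4) = RD_PORT

(0) want 1×ALU +2rd +1wr — yes → AL1|MU2|ME2|BR1|rd5|wr3
(1) want 1×MEM +2rd +0wr — yes → AL1|MU2|ME1|BR1|rd3|wr3
(2) want 1×MEM +2rd +0wr — yes → AL1|MU2|ME0|BR1|rd1|wr3
(3) want 1×MUL +2rd +1wr — RD_PORT → AL1|MU2|ME0|BR1|rd1|wr3
(4) want 1×BR +2rd +0wr — RD_PORT → AL1|MU2|ME0|BR1|rd1|wr3
(5) want 1×MEM +2rd +0wr — FU → AL1|MU2|ME0|BR1|rd1|wr3
(6) want 1×MEM +2rd +0wr — FU → AL1|MU2|ME0|BR1|rd1|wr3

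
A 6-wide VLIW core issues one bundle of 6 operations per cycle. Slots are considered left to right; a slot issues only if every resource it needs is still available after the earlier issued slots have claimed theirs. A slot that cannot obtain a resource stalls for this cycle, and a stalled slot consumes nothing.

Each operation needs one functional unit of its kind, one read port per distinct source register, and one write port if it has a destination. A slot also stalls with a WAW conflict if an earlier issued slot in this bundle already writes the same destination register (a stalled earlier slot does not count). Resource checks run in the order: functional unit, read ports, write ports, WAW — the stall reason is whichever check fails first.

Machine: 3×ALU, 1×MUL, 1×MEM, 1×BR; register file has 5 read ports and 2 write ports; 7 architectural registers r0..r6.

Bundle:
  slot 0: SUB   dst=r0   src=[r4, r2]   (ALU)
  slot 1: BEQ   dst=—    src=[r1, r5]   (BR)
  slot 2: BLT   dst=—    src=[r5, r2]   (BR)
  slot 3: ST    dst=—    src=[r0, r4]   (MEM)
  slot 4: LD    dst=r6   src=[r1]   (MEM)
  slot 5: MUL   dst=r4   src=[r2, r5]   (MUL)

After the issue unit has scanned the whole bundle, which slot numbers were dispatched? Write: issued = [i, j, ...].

  0. ALU→r0 ⇒ go  {2A/1Mu/1Ld/1B | 3r 1w}
  1. BR ⇒ go  {2A/1Mu/1Ld/0B | 1r 1w}
  2. BR ⇒ no(FU)  {2A/1Mu/1Ld/0B | 1r 1w}
  3. MEM ⇒ no(RD_PORT)  {2A/1Mu/1Ld/0B | 1r 1w}
  4. MEM→r6 ⇒ go  {2A/1Mu/0Ld/0B | 0r 0w}
  5. MUL→r4 ⇒ no(RD_PORT)  {2A/1Mu/0Ld/0B | 0r 0w}

issued = [0, 1, 4]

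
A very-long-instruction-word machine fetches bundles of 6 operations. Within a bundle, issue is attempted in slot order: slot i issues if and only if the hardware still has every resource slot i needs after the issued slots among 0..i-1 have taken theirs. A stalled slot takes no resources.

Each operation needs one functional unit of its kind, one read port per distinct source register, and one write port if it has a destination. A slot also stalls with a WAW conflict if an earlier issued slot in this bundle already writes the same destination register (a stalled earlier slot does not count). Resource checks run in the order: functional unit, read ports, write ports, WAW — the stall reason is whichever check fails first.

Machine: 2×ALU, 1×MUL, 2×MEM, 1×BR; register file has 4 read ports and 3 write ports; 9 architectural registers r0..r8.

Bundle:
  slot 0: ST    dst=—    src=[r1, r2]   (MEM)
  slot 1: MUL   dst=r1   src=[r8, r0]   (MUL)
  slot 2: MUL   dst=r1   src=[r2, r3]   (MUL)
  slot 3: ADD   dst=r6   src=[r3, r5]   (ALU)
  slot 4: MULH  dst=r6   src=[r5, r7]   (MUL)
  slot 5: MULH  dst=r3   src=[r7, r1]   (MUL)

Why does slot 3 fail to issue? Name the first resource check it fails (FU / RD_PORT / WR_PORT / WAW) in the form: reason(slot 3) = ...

reason(slot 3) = RD_PORT

  0. MEM ⇒ go  {2A/1Mu/1Ld/1B | 2r 3w}
  1. MUL→r1 ⇒ go  {2A/0Mu/1Ld/1B | 0r 2w}
  2. MUL→r1 ⇒ no(FU)  {2A/0Mu/1Ld/1B | 0r 2w}
  3. ALU→r6 ⇒ no(RD_PORT)  {2A/0Mu/1Ld/1B | 0r 2w}
  4. MUL→r6 ⇒ no(FU)  {2A/0Mu/1Ld/1B | 0r 2w}
  5. MUL→r3 ⇒ no(FU)  {2A/0Mu/1Ld/1B | 0r 2w}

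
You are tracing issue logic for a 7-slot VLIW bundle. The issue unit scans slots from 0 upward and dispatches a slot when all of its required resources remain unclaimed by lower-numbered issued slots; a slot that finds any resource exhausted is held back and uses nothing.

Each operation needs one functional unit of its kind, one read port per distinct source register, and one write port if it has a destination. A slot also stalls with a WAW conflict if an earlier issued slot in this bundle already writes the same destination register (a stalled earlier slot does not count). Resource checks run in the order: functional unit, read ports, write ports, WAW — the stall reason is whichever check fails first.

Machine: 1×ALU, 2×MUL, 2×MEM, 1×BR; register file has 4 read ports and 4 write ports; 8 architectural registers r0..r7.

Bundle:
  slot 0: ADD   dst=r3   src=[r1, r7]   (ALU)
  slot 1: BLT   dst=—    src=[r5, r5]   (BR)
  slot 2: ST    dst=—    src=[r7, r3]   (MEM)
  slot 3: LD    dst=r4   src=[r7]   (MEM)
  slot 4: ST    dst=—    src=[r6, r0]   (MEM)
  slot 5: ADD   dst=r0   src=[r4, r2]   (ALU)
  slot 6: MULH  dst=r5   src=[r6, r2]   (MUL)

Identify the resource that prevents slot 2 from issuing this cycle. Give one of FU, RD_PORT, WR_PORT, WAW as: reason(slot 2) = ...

[0] ALU needs rd=2 wr=1: ok; after: ALU=0 MUL=2 MEM=2 BR=1, R=2, W=3
[1] BR needs rd=1 wr=0: ok; after: ALU=0 MUL=2 MEM=2 BR=0, R=1, W=3
[2] MEM needs rd=2 wr=0: RD_PORT; after: ALU=0 MUL=2 MEM=2 BR=0, R=1, W=3
[3] MEM needs rd=1 wr=1: ok; after: ALU=0 MUL=2 MEM=1 BR=0, R=0, W=2
[4] MEM needs rd=2 wr=0: RD_PORT; after: ALU=0 MUL=2 MEM=1 BR=0, R=0, W=2
[5] ALU needs rd=2 wr=1: FU; after: ALU=0 MUL=2 MEM=1 BR=0, R=0, W=2
[6] MUL needs rd=2 wr=1: RD_PORT; after: ALU=0 MUL=2 MEM=1 BR=0, R=0, W=2

reason(slot 2) = RD_PORT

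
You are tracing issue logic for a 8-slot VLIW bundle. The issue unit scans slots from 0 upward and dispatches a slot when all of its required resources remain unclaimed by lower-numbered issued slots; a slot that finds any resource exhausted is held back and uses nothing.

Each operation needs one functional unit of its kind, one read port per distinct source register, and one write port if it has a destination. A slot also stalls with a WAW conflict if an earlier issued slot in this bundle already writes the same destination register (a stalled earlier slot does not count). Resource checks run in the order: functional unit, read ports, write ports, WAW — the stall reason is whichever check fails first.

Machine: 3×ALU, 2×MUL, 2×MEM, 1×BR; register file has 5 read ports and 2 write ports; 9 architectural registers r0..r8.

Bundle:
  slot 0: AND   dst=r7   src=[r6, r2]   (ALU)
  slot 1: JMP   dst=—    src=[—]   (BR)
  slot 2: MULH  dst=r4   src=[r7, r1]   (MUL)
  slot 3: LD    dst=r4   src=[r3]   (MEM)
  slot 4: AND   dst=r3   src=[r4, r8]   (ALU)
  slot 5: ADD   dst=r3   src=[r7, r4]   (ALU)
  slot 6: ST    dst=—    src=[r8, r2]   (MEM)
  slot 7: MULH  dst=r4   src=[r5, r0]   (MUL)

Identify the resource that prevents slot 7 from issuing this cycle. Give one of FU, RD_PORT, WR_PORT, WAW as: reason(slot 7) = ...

reason(slot 7) = RD_PORT

  0. ALU→r7 ⇒ go  {2A/2Mu/2Ld/1B | 3r 1w}
  1. BR ⇒ go  {2A/2Mu/2Ld/0B | 3r 1w}
  2. MUL→r4 ⇒ go  {2A/1Mu/2Ld/0B | 1r 0w}
  3. MEM→r4 ⇒ no(WR_PORT)  {2A/1Mu/2Ld/0B | 1r 0w}
  4. ALU→r3 ⇒ no(RD_PORT)  {2A/1Mu/2Ld/0B | 1r 0w}
  5. ALU→r3 ⇒ no(RD_PORT)  {2A/1Mu/2Ld/0B | 1r 0w}
  6. MEM ⇒ no(RD_PORT)  {2A/1Mu/2Ld/0B | 1r 0w}
  7. MUL→r4 ⇒ no(RD_PORT)  {2A/1Mu/2Ld/0B | 1r 0w}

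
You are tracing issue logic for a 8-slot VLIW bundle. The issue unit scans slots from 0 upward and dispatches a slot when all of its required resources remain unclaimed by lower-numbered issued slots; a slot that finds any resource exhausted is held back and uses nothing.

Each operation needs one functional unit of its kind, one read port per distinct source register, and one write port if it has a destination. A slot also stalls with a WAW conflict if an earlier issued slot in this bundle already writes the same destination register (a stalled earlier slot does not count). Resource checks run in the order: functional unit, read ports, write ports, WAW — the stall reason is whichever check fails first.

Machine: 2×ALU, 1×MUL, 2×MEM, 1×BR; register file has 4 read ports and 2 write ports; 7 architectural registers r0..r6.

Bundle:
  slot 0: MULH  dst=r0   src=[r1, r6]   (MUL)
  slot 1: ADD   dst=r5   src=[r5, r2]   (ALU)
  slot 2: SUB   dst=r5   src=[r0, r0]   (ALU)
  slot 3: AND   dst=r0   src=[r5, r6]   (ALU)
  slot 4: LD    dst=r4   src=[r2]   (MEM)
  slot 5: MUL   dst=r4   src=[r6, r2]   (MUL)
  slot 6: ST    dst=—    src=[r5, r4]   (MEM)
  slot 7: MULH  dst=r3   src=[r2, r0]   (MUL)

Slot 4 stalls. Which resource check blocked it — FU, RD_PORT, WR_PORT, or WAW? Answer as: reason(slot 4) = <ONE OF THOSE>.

reason(slot 4) = RD_PORT

  0. MUL→r0 ⇒ go  {2A/0Mu/2Ld/1B | 2r 1w}
  1. ALU→r5 ⇒ go  {1A/0Mu/2Ld/1B | 0r 0w}
  2. ALU→r5 ⇒ no(RD_PORT)  {1A/0Mu/2Ld/1B | 0r 0w}
  3. ALU→r0 ⇒ no(RD_PORT)  {1A/0Mu/2Ld/1B | 0r 0w}
  4. MEM→r4 ⇒ no(RD_PORT)  {1A/0Mu/2Ld/1B | 0r 0w}
  5. MUL→r4 ⇒ no(FU)  {1A/0Mu/2Ld/1B | 0r 0w}
  6. MEM ⇒ no(RD_PORT)  {1A/0Mu/2Ld/1B | 0r 0w}
  7. MUL→r3 ⇒ no(FU)  {1A/0Mu/2Ld/1B | 0r 0w}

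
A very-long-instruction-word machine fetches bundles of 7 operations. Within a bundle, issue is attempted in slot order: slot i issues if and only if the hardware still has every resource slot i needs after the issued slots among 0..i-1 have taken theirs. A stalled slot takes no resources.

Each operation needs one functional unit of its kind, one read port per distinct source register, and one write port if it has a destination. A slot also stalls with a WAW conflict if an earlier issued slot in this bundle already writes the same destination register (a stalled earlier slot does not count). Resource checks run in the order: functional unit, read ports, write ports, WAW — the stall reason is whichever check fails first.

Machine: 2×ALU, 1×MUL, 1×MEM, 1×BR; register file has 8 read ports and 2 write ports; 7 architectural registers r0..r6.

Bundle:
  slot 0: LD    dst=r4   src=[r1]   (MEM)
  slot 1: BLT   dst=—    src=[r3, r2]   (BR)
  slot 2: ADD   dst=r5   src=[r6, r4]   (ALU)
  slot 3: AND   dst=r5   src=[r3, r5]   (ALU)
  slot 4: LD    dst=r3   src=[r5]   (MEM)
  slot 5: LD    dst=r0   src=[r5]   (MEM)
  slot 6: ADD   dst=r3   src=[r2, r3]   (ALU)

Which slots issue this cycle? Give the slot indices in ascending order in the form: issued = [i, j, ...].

issued = [0, 1, 2]

  0. MEM→r4 ⇒ go  {2A/1Mu/0Ld/1B | 7r 1w}
  1. BR ⇒ go  {2A/1Mu/0Ld/0B | 5r 1w}
  2. ALU→r5 ⇒ go  {1A/1Mu/0Ld/0B | 3r 0w}
  3. ALU→r5 ⇒ no(WR_PORT)  {1A/1Mu/0Ld/0B | 3r 0w}
  4. MEM→r3 ⇒ no(FU)  {1A/1Mu/0Ld/0B | 3r 0w}
  5. MEM→r0 ⇒ no(FU)  {1A/1Mu/0Ld/0B | 3r 0w}
  6. ALU→r3 ⇒ no(WR_PORT)  {1A/1Mu/0Ld/0B | 3r 0w}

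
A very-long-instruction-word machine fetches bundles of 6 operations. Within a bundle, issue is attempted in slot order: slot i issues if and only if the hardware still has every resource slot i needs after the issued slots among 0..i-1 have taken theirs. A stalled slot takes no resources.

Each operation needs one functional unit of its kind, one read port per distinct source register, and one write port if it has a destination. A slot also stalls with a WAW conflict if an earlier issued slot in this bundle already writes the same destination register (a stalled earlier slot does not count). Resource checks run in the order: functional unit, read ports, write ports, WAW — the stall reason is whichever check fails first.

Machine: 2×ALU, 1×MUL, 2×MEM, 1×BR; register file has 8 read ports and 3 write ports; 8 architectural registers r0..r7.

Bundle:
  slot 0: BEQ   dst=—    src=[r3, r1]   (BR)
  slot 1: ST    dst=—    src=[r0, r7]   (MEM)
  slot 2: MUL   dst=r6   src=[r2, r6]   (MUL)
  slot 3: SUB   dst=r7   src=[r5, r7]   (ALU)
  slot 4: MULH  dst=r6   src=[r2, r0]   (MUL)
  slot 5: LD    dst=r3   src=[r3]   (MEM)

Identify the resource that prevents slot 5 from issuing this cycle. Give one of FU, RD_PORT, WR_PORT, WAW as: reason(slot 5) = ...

reason(slot 5) = RD_PORT

slot 0 (BR): ISSUE — free A2,Mu1,Ld2,B0 rp6 wp3
slot 1 (MEM): ISSUE — free A2,Mu1,Ld1,B0 rp4 wp3
slot 2 (MUL): ISSUE — free A2,Mu0,Ld1,B0 rp2 wp2
slot 3 (ALU): ISSUE — free A1,Mu0,Ld1,B0 rp0 wp1
slot 4 (MUL): stall FU — free A1,Mu0,Ld1,B0 rp0 wp1
slot 5 (MEM): stall RD_PORT — free A1,Mu0,Ld1,B0 rp0 wp1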